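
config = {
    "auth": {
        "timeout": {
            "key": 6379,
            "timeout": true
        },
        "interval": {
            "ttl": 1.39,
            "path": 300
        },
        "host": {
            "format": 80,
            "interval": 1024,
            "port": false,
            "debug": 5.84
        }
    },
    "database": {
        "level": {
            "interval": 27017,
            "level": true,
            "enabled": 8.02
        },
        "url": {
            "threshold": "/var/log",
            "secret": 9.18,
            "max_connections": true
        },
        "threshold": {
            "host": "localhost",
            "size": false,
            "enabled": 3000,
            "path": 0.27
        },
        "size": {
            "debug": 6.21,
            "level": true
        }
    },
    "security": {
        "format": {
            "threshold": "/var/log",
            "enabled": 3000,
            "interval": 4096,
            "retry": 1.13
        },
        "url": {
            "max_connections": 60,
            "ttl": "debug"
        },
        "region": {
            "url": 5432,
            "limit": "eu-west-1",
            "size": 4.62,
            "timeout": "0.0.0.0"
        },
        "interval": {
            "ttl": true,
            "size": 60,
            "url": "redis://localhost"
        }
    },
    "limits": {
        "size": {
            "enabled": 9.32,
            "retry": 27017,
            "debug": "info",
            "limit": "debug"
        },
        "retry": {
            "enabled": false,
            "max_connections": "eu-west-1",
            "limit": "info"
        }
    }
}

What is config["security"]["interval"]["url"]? "redis://localhost"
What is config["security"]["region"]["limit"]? "eu-west-1"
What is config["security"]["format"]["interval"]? 4096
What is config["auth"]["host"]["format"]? 80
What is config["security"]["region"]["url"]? 5432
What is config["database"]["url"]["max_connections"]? True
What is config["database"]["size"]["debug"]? 6.21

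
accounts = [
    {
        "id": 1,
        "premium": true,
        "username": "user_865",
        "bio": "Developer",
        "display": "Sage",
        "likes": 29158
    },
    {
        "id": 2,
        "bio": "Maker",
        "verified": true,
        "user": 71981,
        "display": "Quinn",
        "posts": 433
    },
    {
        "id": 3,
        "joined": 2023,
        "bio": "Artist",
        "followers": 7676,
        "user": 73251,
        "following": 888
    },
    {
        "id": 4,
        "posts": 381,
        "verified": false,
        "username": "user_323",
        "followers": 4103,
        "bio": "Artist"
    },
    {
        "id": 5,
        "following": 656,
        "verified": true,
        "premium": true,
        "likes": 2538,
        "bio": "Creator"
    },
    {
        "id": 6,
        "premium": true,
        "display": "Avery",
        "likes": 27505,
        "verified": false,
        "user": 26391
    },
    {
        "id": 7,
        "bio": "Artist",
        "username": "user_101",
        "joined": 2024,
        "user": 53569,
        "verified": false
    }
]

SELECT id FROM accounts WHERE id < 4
[1, 2, 3]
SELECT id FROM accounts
[1, 2, 3, 4, 5, 6, 7]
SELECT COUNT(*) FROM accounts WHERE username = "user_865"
1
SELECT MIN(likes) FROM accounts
2538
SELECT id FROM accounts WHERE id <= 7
[1, 2, 3, 4, 5, 6, 7]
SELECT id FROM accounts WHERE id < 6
[1, 2, 3, 4, 5]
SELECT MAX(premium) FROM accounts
True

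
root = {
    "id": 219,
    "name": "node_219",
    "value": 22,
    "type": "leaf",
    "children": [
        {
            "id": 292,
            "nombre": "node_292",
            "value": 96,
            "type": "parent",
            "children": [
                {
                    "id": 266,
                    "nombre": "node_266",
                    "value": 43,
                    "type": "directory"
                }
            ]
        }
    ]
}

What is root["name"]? "node_219"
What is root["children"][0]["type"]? "parent"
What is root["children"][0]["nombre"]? "node_292"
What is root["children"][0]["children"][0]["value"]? 43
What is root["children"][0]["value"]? 96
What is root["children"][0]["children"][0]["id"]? 266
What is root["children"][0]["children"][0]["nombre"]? "node_266"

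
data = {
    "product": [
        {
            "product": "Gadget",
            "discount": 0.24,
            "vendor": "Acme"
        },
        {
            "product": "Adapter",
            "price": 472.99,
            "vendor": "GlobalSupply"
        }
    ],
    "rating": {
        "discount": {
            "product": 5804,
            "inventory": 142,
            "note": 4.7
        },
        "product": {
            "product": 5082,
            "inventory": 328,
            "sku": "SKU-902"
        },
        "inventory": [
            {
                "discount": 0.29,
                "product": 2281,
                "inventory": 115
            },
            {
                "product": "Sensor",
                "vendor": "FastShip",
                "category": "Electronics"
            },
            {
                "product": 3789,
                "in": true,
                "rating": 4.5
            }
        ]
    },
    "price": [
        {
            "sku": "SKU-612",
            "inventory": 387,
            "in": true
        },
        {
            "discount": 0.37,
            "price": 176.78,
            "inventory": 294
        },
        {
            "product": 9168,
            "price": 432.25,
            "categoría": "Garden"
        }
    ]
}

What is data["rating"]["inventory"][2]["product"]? 3789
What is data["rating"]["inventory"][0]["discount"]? 0.29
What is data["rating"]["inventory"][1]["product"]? "Sensor"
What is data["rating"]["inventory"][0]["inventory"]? 115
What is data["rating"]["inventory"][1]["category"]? "Electronics"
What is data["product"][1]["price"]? 472.99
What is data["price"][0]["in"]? True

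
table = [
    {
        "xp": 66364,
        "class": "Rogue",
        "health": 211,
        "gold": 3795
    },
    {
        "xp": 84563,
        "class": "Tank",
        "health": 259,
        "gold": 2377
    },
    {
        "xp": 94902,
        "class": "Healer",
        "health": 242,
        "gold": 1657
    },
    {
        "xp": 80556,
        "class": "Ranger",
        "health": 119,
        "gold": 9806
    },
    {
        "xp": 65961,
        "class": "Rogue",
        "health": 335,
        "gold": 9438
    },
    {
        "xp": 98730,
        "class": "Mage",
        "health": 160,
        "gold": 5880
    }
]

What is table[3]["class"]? "Ranger"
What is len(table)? 6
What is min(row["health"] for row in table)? 119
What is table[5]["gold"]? 5880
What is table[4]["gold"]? 9438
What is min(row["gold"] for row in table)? 1657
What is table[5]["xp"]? 98730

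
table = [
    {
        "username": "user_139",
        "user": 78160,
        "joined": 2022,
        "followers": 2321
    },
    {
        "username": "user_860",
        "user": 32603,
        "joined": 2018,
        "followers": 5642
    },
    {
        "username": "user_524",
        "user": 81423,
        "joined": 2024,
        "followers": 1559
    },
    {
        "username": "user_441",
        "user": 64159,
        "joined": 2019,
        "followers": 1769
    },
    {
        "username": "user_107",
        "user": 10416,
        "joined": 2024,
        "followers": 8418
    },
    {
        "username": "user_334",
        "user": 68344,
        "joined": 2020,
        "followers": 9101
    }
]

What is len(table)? 6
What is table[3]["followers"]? 1769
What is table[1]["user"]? 32603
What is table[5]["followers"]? 9101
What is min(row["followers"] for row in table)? 1559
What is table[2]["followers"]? 1559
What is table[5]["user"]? 68344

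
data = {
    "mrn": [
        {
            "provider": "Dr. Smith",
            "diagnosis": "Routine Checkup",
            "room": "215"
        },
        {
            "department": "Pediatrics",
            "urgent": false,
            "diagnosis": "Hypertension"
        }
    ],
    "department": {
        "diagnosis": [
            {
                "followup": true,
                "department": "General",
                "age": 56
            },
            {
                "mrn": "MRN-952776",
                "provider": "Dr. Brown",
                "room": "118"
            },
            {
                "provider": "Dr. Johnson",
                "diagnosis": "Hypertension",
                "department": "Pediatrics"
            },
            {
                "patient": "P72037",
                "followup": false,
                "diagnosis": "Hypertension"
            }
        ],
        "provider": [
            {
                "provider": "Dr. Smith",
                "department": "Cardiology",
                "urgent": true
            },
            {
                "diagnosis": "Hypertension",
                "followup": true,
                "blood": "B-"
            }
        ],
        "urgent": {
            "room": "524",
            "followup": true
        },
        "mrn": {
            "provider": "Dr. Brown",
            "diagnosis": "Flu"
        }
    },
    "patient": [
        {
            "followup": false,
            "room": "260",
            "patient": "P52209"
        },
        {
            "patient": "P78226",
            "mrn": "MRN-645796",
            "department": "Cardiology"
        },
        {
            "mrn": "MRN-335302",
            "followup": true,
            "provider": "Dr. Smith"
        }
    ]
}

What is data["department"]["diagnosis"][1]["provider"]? "Dr. Brown"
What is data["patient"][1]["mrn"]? "MRN-645796"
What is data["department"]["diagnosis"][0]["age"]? 56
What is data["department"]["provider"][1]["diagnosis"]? "Hypertension"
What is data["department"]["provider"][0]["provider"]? "Dr. Smith"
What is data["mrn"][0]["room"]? "215"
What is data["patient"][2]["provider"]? "Dr. Smith"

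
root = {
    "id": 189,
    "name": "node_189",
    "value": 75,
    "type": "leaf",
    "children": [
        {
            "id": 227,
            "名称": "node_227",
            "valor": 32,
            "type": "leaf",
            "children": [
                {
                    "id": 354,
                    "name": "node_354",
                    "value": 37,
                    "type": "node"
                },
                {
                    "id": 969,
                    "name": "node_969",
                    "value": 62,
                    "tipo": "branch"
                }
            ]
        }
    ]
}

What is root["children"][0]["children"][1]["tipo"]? "branch"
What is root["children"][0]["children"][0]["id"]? 354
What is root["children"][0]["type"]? "leaf"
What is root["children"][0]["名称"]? "node_227"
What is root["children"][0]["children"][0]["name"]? "node_354"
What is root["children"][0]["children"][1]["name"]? "node_969"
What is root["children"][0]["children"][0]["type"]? "node"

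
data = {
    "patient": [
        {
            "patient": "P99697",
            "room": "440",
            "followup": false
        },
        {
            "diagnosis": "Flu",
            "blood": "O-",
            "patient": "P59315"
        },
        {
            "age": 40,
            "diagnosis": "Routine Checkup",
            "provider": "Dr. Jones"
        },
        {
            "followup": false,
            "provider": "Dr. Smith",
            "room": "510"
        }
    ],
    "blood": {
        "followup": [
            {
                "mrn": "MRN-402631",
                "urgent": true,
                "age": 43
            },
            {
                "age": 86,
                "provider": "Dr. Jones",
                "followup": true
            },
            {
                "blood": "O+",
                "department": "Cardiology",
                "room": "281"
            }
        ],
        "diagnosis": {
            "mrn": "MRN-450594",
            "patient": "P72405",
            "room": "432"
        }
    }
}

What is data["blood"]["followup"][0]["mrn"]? "MRN-402631"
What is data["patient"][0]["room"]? "440"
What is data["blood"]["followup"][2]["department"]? "Cardiology"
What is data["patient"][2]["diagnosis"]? "Routine Checkup"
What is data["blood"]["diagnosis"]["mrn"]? "MRN-450594"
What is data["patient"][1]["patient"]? "P59315"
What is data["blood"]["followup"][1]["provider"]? "Dr. Jones"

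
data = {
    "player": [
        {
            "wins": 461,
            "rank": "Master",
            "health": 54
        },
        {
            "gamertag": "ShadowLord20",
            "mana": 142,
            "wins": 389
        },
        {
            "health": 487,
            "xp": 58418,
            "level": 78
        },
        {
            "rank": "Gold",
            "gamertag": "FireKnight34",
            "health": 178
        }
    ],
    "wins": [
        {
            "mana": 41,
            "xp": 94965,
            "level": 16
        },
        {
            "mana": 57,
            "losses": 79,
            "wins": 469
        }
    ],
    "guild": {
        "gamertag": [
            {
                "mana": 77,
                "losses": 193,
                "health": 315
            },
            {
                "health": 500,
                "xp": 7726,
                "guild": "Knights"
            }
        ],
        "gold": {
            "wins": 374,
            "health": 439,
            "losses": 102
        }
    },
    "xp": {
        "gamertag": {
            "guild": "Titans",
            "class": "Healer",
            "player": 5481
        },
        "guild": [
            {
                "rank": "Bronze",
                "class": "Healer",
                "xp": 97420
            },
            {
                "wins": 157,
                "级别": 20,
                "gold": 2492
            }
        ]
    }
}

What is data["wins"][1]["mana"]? 57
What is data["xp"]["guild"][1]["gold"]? 2492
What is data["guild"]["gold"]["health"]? 439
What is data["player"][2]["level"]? 78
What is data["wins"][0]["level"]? 16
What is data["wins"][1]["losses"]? 79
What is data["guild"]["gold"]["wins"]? 374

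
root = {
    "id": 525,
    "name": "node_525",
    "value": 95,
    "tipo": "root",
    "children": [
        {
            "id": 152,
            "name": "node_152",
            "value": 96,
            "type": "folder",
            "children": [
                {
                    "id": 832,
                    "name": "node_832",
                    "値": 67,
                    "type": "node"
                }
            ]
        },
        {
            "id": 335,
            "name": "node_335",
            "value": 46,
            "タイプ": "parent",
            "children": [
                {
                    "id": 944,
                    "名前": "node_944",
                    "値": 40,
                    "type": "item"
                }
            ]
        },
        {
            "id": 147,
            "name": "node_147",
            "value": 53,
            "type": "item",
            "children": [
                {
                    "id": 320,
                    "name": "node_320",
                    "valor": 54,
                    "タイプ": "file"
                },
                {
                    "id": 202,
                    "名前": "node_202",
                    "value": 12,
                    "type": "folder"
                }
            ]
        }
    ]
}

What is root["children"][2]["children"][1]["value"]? 12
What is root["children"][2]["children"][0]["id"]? 320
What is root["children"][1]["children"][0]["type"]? "item"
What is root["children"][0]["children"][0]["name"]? "node_832"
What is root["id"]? 525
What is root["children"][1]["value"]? 46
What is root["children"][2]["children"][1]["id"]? 202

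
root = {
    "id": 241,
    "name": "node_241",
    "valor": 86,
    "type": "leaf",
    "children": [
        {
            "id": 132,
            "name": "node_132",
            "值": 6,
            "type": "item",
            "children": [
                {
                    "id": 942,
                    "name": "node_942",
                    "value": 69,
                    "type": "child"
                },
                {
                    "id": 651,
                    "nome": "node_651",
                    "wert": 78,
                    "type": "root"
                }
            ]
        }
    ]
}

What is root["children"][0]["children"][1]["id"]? 651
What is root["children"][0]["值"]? 6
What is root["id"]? 241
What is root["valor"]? 86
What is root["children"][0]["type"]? "item"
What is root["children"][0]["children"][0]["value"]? 69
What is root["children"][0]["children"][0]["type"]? "child"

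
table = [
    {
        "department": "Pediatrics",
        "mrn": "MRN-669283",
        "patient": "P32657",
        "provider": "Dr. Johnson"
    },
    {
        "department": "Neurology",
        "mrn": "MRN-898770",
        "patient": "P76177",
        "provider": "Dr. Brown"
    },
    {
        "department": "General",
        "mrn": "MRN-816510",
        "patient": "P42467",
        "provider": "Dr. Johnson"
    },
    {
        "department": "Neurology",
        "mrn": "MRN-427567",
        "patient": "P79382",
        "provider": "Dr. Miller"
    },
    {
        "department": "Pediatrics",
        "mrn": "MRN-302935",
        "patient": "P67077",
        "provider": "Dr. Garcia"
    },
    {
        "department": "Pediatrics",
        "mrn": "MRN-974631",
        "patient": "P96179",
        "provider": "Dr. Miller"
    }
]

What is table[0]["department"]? "Pediatrics"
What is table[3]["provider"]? "Dr. Miller"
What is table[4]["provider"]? "Dr. Garcia"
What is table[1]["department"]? "Neurology"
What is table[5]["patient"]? "P96179"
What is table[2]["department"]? "General"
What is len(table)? 6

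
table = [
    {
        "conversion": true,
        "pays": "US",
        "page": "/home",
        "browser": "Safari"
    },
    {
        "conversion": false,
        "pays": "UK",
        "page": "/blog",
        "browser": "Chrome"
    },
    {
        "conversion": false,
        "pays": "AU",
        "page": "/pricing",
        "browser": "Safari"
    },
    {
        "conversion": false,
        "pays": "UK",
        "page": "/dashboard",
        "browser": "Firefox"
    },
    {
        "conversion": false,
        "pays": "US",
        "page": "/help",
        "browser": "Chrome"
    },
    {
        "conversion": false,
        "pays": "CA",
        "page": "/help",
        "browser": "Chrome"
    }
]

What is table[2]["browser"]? "Safari"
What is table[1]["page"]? "/blog"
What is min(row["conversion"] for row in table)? False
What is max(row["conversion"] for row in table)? True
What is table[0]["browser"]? "Safari"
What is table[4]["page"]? "/help"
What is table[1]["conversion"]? False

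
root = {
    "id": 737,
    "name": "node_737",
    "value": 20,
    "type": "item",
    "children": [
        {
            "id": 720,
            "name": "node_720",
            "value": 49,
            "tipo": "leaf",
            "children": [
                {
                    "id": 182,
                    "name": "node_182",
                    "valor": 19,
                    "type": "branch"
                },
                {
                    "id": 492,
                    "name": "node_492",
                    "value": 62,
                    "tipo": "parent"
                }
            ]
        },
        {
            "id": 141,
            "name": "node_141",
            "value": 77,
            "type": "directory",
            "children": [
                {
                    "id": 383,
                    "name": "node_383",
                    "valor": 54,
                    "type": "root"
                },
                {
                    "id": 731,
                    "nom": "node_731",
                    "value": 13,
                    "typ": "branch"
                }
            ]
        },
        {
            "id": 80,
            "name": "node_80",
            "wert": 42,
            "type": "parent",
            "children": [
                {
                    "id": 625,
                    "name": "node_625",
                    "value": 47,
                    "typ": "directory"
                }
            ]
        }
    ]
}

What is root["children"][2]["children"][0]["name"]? "node_625"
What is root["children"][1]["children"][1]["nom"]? "node_731"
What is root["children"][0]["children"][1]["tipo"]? "parent"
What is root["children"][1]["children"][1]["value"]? 13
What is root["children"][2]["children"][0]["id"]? 625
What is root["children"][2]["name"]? "node_80"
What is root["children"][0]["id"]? 720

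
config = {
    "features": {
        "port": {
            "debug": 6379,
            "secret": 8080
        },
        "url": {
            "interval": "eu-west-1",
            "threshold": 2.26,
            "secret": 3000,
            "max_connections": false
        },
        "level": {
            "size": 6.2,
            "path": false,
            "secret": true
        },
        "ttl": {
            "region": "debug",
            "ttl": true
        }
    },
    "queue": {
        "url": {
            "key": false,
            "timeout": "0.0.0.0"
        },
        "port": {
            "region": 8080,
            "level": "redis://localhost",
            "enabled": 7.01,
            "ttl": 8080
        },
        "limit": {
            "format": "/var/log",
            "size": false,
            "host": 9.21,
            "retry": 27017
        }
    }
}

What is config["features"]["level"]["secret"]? True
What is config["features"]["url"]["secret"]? 3000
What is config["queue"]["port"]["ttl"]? 8080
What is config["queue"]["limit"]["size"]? False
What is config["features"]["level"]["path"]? False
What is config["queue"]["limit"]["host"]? 9.21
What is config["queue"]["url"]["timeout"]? "0.0.0.0"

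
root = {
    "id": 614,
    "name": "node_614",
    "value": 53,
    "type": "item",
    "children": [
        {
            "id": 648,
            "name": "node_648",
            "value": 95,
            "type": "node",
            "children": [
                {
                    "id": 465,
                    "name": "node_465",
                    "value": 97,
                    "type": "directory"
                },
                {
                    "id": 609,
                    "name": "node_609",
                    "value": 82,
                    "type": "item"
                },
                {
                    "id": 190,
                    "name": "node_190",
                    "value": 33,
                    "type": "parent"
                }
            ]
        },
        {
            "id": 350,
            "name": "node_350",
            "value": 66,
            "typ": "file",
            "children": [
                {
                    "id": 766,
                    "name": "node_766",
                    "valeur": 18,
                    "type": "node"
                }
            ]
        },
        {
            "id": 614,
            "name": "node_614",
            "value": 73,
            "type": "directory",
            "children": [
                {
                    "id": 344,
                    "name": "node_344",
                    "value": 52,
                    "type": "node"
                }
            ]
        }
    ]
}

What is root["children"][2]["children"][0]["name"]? "node_344"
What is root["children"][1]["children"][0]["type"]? "node"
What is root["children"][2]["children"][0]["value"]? 52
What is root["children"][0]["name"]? "node_648"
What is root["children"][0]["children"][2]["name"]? "node_190"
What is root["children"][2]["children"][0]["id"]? 344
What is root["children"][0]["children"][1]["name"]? "node_609"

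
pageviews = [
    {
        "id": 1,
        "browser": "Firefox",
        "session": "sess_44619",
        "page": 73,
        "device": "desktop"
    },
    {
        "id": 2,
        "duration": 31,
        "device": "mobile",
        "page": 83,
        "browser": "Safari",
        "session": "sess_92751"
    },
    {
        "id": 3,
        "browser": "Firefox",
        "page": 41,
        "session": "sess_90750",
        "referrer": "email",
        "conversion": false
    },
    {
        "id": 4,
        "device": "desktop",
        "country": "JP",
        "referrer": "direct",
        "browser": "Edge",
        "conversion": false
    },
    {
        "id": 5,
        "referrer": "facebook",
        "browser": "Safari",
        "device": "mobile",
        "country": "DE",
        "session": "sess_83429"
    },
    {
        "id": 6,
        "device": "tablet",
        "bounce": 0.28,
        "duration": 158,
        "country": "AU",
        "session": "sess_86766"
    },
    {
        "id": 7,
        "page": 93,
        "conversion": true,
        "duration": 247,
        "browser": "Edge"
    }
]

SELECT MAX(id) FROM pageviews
7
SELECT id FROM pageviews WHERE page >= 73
[1, 2, 7]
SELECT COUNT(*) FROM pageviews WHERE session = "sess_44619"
1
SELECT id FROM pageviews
[1, 2, 3, 4, 5, 6, 7]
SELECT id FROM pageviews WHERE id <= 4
[1, 2, 3, 4]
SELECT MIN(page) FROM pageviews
41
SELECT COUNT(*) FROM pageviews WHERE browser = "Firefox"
2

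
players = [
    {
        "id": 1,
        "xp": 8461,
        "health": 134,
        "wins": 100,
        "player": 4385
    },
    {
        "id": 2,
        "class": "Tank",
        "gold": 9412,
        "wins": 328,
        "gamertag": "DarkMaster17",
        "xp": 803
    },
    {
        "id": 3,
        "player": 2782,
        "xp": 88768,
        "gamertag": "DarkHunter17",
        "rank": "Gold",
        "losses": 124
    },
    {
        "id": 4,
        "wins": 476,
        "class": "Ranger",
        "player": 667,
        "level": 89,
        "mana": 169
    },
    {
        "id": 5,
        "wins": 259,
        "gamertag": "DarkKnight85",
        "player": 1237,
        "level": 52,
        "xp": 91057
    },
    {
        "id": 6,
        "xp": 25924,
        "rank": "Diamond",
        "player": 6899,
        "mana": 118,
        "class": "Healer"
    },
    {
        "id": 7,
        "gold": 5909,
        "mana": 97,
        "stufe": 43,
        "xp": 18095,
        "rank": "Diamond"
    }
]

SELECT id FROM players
[1, 2, 3, 4, 5, 6, 7]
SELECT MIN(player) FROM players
667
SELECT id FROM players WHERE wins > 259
[2, 4]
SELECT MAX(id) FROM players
7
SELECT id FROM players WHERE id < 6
[1, 2, 3, 4, 5]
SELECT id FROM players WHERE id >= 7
[7]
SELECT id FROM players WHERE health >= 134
[1]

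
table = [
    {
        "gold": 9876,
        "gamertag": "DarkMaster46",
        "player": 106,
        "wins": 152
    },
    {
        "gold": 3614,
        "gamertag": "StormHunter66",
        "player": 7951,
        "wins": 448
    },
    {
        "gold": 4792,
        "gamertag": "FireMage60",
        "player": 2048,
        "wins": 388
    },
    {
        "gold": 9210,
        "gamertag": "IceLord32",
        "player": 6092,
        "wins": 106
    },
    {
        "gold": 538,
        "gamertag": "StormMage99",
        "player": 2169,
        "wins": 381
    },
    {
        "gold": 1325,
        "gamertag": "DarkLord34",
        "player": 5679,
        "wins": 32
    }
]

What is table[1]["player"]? 7951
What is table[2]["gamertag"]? "FireMage60"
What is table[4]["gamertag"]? "StormMage99"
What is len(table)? 6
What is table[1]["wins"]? 448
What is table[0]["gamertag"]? "DarkMaster46"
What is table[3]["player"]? 6092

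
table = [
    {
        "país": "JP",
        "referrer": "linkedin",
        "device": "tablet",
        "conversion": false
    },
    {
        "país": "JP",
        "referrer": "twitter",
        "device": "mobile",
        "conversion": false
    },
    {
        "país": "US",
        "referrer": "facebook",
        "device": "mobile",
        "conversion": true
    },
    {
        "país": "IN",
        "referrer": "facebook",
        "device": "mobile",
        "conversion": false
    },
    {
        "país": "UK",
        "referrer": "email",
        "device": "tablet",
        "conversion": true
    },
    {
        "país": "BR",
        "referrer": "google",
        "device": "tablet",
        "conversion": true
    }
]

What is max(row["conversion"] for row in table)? True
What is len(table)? 6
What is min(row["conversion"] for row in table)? False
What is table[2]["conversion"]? True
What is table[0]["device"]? "tablet"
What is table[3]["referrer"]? "facebook"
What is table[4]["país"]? "UK"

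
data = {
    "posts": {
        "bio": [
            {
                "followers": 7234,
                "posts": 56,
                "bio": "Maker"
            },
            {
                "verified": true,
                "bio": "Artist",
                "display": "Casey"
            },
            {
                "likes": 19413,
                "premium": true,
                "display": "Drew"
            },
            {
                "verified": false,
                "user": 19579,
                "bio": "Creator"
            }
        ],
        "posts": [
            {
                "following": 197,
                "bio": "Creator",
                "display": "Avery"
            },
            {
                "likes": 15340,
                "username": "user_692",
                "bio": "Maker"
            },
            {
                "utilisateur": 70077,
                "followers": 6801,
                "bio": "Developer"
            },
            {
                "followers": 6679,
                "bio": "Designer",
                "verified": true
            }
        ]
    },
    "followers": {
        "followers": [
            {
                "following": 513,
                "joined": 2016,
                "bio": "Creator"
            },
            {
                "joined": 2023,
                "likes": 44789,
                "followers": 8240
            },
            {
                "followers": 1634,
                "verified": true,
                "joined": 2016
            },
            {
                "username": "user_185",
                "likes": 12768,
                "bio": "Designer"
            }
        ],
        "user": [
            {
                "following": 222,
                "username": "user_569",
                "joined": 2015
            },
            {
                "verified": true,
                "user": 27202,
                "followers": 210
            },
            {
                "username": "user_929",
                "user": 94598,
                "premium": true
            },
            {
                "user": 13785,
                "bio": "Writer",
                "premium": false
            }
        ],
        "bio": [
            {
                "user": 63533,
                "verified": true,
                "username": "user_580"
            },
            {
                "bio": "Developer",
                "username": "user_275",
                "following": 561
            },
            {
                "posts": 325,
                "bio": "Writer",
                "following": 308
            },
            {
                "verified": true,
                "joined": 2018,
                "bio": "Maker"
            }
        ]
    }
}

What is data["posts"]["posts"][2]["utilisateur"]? 70077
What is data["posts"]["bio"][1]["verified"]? True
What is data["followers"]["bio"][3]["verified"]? True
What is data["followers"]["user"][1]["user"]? 27202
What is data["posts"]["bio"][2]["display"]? "Drew"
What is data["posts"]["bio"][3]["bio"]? "Creator"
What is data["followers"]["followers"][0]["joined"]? 2016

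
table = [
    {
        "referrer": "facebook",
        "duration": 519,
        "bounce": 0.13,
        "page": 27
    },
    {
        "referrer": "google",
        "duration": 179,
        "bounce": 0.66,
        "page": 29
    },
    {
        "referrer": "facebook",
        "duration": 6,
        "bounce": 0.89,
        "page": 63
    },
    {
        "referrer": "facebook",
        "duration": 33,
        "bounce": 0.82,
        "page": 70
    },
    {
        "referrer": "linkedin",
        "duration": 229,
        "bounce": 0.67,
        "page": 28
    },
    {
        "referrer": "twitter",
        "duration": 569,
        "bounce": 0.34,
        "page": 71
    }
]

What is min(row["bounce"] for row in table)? 0.13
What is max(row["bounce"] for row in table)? 0.89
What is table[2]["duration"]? 6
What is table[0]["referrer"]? "facebook"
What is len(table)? 6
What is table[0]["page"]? 27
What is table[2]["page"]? 63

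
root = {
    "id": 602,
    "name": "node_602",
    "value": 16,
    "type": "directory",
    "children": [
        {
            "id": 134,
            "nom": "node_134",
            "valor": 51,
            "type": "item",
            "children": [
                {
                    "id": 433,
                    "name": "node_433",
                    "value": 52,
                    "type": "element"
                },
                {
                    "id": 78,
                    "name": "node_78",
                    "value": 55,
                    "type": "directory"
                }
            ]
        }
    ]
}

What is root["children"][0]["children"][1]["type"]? "directory"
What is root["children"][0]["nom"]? "node_134"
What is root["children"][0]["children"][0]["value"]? 52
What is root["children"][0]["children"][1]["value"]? 55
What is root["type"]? "directory"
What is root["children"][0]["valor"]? 51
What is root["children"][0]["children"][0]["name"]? "node_433"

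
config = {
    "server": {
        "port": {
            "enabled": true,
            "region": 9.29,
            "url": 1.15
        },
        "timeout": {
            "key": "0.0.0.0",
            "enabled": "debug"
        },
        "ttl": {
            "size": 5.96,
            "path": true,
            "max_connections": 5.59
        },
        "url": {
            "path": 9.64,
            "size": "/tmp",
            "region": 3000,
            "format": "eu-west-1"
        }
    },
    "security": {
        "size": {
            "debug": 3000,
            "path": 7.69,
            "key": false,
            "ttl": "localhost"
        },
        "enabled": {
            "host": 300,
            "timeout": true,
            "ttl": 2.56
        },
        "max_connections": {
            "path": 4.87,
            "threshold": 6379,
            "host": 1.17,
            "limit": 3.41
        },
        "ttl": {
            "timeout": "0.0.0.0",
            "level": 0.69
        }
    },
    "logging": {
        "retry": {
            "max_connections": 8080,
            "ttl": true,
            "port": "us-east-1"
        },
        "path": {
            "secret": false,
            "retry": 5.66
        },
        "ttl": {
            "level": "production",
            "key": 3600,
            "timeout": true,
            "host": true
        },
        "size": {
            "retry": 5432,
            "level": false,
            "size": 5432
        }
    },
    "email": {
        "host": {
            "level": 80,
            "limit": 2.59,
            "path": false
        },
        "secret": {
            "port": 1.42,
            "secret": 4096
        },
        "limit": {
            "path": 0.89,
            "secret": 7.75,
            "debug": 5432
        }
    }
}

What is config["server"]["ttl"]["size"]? 5.96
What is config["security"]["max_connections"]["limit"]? 3.41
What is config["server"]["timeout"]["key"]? "0.0.0.0"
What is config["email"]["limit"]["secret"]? 7.75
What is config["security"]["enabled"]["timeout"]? True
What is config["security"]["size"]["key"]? False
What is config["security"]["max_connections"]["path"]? 4.87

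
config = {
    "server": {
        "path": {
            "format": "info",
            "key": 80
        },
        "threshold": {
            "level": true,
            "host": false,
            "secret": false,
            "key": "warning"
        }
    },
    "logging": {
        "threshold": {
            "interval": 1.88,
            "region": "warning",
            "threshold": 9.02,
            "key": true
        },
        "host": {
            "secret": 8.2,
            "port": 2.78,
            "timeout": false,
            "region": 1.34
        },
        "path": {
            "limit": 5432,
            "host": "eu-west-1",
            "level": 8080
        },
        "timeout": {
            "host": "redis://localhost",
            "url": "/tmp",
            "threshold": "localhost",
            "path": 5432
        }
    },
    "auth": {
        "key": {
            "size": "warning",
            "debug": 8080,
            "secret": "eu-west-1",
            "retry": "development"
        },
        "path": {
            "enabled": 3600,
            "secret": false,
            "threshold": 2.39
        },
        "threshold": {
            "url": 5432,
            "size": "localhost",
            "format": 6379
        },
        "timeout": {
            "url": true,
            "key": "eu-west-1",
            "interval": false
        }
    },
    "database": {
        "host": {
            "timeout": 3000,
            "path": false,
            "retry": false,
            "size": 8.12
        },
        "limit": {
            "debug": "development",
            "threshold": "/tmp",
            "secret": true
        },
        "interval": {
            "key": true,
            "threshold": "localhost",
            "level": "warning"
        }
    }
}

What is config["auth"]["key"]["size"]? "warning"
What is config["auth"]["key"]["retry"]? "development"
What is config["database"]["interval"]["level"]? "warning"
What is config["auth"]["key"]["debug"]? 8080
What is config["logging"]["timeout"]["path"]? 5432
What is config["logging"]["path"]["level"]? 8080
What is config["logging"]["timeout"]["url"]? "/tmp"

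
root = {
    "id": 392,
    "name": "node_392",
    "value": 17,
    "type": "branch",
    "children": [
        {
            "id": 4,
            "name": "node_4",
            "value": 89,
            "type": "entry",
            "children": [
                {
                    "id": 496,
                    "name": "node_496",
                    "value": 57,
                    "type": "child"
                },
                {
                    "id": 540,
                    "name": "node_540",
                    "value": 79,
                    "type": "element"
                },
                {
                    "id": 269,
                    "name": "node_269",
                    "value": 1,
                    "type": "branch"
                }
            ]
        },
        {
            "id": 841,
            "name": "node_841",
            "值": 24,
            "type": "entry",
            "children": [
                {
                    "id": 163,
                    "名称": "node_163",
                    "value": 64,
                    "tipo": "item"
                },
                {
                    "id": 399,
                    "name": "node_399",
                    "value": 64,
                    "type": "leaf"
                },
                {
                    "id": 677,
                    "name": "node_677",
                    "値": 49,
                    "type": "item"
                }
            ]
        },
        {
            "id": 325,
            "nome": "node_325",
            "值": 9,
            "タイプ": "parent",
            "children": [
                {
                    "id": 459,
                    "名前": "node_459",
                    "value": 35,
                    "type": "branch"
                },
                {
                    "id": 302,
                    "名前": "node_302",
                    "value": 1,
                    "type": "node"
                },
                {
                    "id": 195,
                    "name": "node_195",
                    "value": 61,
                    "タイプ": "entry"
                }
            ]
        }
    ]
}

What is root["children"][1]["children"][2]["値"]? 49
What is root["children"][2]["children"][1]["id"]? 302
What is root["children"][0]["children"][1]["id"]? 540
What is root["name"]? "node_392"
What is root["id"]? 392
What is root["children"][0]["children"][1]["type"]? "element"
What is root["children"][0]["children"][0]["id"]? 496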